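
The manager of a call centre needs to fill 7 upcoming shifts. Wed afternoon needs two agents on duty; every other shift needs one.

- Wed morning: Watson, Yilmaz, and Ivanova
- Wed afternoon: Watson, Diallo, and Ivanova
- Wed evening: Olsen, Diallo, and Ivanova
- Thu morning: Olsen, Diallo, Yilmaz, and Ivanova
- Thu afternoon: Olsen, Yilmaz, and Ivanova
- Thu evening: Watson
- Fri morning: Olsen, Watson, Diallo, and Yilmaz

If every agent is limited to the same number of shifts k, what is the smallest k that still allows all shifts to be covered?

2

With 5 agents and 8 worker-slots to fill, someone must work at least ⌈8/5⌉ = 2 shifts, so k ≥ 2.
k = 2 works: Wed morning→Watson, Wed afternoon→Diallo+Ivanova, Wed evening→Olsen, Thu morning→Diallo, Thu afternoon→Olsen, Thu evening→Watson, Fri morning→Yilmaz.
Loads: Olsen 2, Watson 2, Diallo 2, Yilmaz 1, Ivanova 1 — all ≤ 2.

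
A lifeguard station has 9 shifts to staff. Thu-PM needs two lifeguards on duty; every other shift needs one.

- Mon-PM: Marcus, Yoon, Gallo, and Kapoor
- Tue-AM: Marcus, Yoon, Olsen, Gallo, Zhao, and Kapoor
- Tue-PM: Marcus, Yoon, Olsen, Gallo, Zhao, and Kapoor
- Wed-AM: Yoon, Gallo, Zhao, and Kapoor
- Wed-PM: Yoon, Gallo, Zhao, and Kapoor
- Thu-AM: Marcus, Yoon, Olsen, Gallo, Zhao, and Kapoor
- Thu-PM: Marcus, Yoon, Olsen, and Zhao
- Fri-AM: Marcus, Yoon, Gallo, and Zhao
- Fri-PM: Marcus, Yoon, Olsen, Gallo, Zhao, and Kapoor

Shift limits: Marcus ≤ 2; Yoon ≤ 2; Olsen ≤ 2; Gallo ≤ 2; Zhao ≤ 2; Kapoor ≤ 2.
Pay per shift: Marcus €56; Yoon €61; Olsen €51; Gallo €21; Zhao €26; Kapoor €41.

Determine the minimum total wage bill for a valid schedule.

€390

Picking the cheapest available lifeguard for each shift independently would cost €245, but that ignores the shift limits.
An optimal schedule: Mon-PM→Gallo, Tue-AM→Kapoor, Tue-PM→Kapoor, Wed-AM→Gallo, Wed-PM→Zhao, Thu-AM→Olsen, Thu-PM→Olsen+Marcus, Fri-AM→Zhao, Fri-PM→Marcus.
Total: 21 + 41 + 41 + 21 + 26 + 51 + 51 + 56 + 26 + 56 = €390.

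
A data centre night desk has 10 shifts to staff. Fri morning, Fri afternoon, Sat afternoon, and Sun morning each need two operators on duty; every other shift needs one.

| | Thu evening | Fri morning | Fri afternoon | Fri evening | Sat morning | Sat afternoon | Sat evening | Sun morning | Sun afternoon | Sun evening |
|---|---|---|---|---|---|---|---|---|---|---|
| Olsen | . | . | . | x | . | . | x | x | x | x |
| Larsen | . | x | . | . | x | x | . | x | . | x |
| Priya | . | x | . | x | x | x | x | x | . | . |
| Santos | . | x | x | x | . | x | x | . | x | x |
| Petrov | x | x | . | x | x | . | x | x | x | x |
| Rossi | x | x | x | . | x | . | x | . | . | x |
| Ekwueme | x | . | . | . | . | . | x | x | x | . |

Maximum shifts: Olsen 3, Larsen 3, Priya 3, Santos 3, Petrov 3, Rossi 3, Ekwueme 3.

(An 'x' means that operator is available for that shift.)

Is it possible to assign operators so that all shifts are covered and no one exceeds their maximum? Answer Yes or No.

Fri afternoon can only be covered by Santos and Rossi, so that assignment is forced.
One valid schedule: Thu evening→Petrov, Fri morning→Larsen+Priya, Fri afternoon→Santos+Rossi, Fri evening→Olsen, Sat morning→Larsen, Sat afternoon→Larsen+Priya, Sat evening→Priya, Sun morning→Petrov+Ekwueme, Sun afternoon→Olsen, Sun evening→Olsen.
Loads: Olsen 3/3, Larsen 3/3, Priya 3/3, Santos 1/3, Petrov 2/3, Rossi 1/3, Ekwueme 1/3 — all within limits.

Yes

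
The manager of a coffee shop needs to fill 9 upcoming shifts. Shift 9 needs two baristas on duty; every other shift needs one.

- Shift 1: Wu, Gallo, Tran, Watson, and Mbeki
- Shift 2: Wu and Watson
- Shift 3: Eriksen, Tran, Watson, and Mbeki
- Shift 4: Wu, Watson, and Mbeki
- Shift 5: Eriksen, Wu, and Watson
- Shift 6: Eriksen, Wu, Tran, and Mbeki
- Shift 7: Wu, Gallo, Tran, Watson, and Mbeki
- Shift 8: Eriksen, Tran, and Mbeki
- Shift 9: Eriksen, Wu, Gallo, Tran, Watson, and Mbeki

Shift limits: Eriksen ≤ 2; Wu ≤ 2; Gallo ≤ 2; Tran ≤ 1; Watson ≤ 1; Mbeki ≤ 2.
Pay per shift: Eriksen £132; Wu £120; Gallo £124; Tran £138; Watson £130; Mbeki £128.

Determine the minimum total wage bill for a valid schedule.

£1276

Picking the cheapest available barista for each shift independently would cost £1220, but that ignores the shift limits.
An optimal schedule: Shift 1→Gallo, Shift 2→Wu, Shift 3→Tran, Shift 4→Wu, Shift 5→Eriksen, Shift 6→Mbeki, Shift 7→Gallo, Shift 8→Eriksen, Shift 9→Watson+Mbeki.
Total: 124 + 120 + 138 + 120 + 132 + 128 + 124 + 132 + 130 + 128 = £1276.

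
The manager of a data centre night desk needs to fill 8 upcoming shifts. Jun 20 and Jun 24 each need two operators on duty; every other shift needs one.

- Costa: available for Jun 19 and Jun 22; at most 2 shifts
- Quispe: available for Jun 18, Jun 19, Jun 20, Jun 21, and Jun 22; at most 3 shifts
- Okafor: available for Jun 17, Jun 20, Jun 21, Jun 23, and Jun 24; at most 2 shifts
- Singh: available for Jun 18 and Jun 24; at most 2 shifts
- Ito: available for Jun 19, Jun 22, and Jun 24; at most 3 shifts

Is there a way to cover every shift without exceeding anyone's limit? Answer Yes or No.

Total capacity is 12 and 10 slots are needed, so capacity alone doesn't rule it out.
Shifts {Jun 17, Jun 20, Jun 23} need 4 worker-slots in total, but the operators available for any of those shifts (Quispe and Okafor) can supply at most 3 among them. So no valid schedule exists.

No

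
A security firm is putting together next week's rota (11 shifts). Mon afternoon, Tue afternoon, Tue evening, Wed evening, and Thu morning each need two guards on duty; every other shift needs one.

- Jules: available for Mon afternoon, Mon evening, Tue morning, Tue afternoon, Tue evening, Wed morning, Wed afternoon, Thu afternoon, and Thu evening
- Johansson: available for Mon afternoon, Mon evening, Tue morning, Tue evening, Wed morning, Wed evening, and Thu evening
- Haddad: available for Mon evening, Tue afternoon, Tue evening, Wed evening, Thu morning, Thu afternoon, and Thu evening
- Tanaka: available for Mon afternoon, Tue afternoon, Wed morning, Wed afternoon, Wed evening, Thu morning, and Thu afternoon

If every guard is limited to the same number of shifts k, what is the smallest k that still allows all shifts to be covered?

4

With 4 guards and 16 worker-slots to fill, someone must work at least ⌈16/4⌉ = 4 shifts, so k ≥ 4.
k = 4 works: Mon afternoon→Jules+Johansson, Mon evening→Jules, Tue morning→Jules, Tue afternoon→Haddad+Tanaka, Tue evening→Johansson+Haddad, Wed morning→Johansson, Wed afternoon→Jules, Wed evening→Johansson+Tanaka, Thu morning→Haddad+Tanaka, Thu afternoon→Tanaka, Thu evening→Haddad.
Loads: Jules 4, Johansson 4, Haddad 4, Tanaka 4 — all ≤ 4.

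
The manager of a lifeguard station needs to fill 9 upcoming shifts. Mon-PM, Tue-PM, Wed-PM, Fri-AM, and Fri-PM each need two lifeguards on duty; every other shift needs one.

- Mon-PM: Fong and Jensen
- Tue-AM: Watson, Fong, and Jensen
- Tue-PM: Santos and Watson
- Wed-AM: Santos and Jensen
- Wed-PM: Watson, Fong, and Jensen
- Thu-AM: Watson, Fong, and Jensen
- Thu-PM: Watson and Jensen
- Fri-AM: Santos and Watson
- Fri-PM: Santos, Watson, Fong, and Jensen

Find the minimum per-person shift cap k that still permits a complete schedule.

With 4 lifeguards and 14 worker-slots to fill, someone must work at least ⌈14/4⌉ = 4 shifts, so k ≥ 4.
k = 4 works: Mon-PM→Fong+Jensen, Tue-AM→Watson, Tue-PM→Santos+Watson, Wed-AM→Santos, Wed-PM→Fong+Jensen, Thu-AM→Fong, Thu-PM→Watson, Fri-AM→Santos+Watson, Fri-PM→Santos+Fong.
Loads: Santos 4, Watson 4, Fong 4, Jensen 2 — all ≤ 4.

4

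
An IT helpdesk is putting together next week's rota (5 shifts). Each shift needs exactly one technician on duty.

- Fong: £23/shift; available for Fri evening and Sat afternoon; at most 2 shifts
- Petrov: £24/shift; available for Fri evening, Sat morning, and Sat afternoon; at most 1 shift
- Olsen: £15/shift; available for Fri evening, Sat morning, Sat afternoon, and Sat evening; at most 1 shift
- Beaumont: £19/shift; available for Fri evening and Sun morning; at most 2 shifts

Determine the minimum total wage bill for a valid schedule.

£100

Sat evening can only be covered by Olsen, so that assignment is forced.
Sun morning can only be covered by Beaumont, so that assignment is forced.
Picking the cheapest available technician for each shift independently would cost £79, but that ignores the shift limits.
An optimal schedule: Fri evening→Beaumont, Sat morning→Petrov, Sat afternoon→Fong, Sat evening→Olsen, Sun morning→Beaumont.
Total: 19 + 24 + 23 + 15 + 19 = £100.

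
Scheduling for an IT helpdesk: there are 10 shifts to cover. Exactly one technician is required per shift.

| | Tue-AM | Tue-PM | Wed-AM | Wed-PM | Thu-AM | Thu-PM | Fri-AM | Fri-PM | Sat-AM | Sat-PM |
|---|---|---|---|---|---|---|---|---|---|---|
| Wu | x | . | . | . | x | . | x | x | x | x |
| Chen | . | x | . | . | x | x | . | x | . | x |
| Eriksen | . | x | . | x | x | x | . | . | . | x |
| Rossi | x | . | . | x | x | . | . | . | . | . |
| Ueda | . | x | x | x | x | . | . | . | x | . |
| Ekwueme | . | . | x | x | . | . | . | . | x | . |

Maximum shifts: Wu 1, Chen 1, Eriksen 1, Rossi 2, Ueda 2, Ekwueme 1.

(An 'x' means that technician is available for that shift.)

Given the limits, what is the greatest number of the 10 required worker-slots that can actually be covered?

8

Total capacity across all technicians is 1+1+1+2+2+1 = 8, and 10 slots are needed, so at most 8 can be filled.
An assignment achieving 8: Tue-AM→Rossi, Tue-PM→Eriksen, Wed-AM→Ueda, Wed-PM→Ekwueme, Thu-AM→Rossi, Thu-PM→Chen, Fri-AM→Wu, Sat-AM→Ueda.
Loads: Wu 1/1, Chen 1/1, Eriksen 1/1, Rossi 2/2, Ueda 2/2, Ekwueme 1/1.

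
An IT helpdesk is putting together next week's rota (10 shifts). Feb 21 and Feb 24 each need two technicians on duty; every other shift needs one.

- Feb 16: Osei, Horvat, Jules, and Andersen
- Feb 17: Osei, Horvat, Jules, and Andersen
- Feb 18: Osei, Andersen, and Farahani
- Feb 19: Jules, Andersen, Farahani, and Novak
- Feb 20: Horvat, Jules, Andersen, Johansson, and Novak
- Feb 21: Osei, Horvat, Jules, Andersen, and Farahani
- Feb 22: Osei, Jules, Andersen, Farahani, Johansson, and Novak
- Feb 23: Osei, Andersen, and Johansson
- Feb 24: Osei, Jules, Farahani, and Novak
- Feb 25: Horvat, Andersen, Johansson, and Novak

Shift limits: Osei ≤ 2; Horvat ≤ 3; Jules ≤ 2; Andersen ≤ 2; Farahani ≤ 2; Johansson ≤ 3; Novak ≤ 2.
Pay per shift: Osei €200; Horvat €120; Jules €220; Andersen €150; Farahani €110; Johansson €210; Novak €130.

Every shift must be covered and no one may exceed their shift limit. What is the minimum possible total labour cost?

€1750

Picking the cheapest available technician for each shift independently would cost €1430, but that ignores the shift limits.
An optimal schedule: Feb 16→Horvat, Feb 17→Horvat, Feb 18→Farahani, Feb 19→Farahani, Feb 20→Novak, Feb 21→Andersen+Osei, Feb 22→Johansson, Feb 23→Andersen, Feb 24→Novak+Osei, Feb 25→Horvat.
Total: 120 + 120 + 110 + 110 + 130 + 150 + 200 + 210 + 150 + 130 + 200 + 120 = €1750.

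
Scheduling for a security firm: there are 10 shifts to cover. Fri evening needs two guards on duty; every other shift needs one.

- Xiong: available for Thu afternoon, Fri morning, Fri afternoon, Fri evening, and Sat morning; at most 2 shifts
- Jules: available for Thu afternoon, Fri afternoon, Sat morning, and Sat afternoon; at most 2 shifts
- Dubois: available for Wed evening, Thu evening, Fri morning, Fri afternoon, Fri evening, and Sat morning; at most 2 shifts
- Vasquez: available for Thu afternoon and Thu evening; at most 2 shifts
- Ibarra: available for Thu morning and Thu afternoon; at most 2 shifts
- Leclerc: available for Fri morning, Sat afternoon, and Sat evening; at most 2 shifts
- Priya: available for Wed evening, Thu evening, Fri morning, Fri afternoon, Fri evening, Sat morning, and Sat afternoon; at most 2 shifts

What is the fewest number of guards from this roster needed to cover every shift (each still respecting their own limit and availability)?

6

11 slots to fill and no one can take more than 2, so at least ⌈11/2⌉ = 6 guards are needed.
Xiong, Jules, Dubois, Vasquez, Ibarra, and Leclerc alone can cover everything: Wed evening→Dubois, Thu morning→Ibarra, Thu afternoon→Vasquez, Thu evening→Vasquez, Fri morning→Leclerc, Fri afternoon→Xiong, Fri evening→Xiong+Dubois, Sat morning→Jules, Sat afternoon→Jules, Sat evening→Leclerc.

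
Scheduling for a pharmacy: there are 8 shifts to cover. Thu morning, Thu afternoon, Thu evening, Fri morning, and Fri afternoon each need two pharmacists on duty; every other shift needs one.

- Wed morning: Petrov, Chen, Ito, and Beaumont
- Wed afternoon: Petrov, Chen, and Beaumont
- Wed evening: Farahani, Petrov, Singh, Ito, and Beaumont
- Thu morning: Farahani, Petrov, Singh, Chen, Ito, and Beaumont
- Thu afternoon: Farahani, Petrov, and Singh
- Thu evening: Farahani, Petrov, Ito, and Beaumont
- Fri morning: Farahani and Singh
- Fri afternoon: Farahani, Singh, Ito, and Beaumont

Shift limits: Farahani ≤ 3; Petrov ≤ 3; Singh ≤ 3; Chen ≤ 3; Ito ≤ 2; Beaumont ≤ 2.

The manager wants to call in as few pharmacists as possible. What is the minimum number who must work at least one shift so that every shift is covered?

5

13 slots to fill and no one can take more than 3, so at least ⌈13/3⌉ = 5 pharmacists are needed.
Farahani, Petrov, Singh, Chen, and Ito alone can cover everything: Wed morning→Chen, Wed afternoon→Petrov, Wed evening→Singh, Thu morning→Chen+Ito, Thu afternoon→Farahani+Petrov, Thu evening→Farahani+Petrov, Fri morning→Farahani+Singh, Fri afternoon→Singh+Ito.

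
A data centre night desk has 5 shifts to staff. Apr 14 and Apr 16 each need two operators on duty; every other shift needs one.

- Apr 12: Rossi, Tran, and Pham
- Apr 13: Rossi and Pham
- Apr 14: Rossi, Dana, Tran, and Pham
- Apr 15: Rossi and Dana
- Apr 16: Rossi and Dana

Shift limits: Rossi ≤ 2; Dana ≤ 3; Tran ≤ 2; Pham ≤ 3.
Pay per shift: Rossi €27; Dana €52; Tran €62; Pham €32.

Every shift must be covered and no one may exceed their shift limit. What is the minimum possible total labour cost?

€254

Apr 16 can only be covered by Rossi and Dana, so that assignment is forced.
Picking the cheapest available operator for each shift independently would cost €219, but that ignores the shift limits.
An optimal schedule: Apr 12→Pham, Apr 13→Pham, Apr 14→Pham+Dana, Apr 15→Rossi, Apr 16→Rossi+Dana.
Total: 32 + 32 + 32 + 52 + 27 + 27 + 52 = €254.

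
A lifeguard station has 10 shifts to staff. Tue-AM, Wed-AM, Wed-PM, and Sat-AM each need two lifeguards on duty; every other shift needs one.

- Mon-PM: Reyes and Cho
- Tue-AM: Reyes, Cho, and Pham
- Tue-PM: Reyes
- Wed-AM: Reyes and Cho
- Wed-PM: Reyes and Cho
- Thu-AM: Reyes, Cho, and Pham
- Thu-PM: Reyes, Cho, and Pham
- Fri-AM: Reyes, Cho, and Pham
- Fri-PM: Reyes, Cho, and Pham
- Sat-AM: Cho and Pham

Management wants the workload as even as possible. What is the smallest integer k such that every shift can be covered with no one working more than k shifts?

5

With 3 lifeguards and 14 worker-slots to fill, someone must work at least ⌈14/3⌉ = 5 shifts, so k ≥ 5.
k = 5 works: Mon-PM→Reyes, Tue-AM→Reyes+Cho, Tue-PM→Reyes, Wed-AM→Reyes+Cho, Wed-PM→Reyes+Cho, Thu-AM→Cho, Thu-PM→Pham, Fri-AM→Pham, Fri-PM→Pham, Sat-AM→Cho+Pham.
Loads: Reyes 5, Cho 5, Pham 4 — all ≤ 5.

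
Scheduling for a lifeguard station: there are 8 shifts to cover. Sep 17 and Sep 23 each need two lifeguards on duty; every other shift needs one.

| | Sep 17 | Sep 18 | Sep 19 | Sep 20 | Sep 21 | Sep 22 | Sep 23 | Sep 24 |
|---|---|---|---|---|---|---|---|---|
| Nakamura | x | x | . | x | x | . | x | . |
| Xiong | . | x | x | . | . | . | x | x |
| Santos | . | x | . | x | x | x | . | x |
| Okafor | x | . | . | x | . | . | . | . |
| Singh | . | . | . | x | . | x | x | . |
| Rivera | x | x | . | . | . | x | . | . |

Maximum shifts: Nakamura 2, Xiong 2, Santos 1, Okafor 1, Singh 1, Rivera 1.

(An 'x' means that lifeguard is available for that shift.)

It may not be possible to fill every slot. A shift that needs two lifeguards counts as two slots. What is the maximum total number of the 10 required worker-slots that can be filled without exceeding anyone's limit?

Total capacity across all lifeguards is 2+2+1+1+1+1 = 8, and 10 slots are needed, so at most 8 can be filled.
An assignment achieving 8: Sep 17→Nakamura+Okafor, Sep 18→Rivera, Sep 19→Xiong, Sep 21→Nakamura, Sep 22→Santos, Sep 23→Singh, Sep 24→Xiong.
Loads: Nakamura 2/2, Xiong 2/2, Santos 1/1, Okafor 1/1, Singh 1/1, Rivera 1/1.

8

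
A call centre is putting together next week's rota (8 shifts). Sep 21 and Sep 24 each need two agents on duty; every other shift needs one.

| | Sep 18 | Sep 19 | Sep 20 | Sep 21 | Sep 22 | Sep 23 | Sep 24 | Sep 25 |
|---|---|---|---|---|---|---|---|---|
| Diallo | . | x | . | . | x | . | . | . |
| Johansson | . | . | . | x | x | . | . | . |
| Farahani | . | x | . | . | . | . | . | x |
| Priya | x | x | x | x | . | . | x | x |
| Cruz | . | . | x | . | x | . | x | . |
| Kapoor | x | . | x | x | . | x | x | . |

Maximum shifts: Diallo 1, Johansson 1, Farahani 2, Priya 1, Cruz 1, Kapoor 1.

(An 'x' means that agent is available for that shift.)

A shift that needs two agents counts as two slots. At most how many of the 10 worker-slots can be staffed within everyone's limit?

Total capacity across all agents is 1+1+2+1+1+1 = 7, and 10 slots are needed, so at most 7 can be filled.
An assignment achieving 7: Sep 18→Priya, Sep 19→Farahani, Sep 20→Cruz, Sep 21→Johansson, Sep 22→Diallo, Sep 23→Kapoor, Sep 25→Farahani.
Loads: Diallo 1/1, Johansson 1/1, Farahani 2/2, Priya 1/1, Cruz 1/1, Kapoor 1/1.

7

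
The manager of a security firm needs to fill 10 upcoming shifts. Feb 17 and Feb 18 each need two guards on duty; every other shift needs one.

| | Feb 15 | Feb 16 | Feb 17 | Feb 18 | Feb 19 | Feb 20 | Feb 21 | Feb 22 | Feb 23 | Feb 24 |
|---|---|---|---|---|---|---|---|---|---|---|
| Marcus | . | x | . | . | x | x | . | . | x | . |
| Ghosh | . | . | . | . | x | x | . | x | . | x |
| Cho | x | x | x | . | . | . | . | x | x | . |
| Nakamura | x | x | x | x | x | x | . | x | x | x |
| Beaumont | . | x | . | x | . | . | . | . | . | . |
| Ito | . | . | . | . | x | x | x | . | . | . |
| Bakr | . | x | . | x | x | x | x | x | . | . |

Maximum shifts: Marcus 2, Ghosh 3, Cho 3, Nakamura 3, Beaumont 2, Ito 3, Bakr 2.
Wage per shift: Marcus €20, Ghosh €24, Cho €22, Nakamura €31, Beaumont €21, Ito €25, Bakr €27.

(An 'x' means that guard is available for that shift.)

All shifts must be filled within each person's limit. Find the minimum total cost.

€279

Feb 17 can only be covered by Cho and Nakamura, so that assignment is forced.
Picking the cheapest available guard for each shift independently would cost €274, but that ignores the shift limits.
An optimal schedule: Feb 15→Cho, Feb 16→Beaumont, Feb 17→Cho+Nakamura, Feb 18→Beaumont+Bakr, Feb 19→Marcus, Feb 20→Ghosh, Feb 21→Ito, Feb 22→Cho, Feb 23→Marcus, Feb 24→Ghosh.
Total: 22 + 21 + 22 + 31 + 21 + 27 + 20 + 24 + 25 + 22 + 20 + 24 = €279.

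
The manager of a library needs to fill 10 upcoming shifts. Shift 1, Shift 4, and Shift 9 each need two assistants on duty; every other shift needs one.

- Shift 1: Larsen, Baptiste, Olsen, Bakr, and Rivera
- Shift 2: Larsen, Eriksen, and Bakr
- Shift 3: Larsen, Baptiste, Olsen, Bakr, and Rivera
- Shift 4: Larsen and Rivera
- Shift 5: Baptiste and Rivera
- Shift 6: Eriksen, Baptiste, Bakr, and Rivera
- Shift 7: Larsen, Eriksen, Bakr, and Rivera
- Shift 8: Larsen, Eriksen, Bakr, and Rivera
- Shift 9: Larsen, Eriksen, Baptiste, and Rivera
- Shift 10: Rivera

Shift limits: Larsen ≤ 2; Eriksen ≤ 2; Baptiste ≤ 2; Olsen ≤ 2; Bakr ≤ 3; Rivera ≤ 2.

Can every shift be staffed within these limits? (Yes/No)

Yes

Shift 4 can only be covered by Larsen and Rivera, so that assignment is forced.
Shift 10 can only be covered by Rivera, so that assignment is forced.
One valid schedule: Shift 1→Olsen+Bakr, Shift 2→Larsen, Shift 3→Olsen, Shift 4→Larsen+Rivera, Shift 5→Baptiste, Shift 6→Eriksen, Shift 7→Bakr, Shift 8→Bakr, Shift 9→Eriksen+Baptiste, Shift 10→Rivera.
Loads: Larsen 2/2, Eriksen 2/2, Baptiste 2/2, Olsen 2/2, Bakr 3/3, Rivera 2/2 — all within limits.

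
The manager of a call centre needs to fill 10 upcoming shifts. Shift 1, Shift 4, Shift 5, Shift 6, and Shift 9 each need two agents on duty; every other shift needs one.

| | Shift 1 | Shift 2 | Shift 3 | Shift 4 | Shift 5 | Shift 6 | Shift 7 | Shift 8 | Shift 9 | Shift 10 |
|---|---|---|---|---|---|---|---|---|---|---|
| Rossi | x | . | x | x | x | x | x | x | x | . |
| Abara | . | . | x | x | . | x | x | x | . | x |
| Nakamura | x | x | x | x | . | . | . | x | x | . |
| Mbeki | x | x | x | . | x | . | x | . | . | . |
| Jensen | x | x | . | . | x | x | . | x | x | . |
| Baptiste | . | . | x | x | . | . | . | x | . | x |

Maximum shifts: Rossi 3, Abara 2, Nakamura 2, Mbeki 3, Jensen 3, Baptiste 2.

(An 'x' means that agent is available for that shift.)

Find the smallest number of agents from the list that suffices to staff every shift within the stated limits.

15 slots to fill and no one can take more than 3, so at least ⌈15/3⌉ = 5 agents are needed.
Any 5 agents together have capacity at most 3+3+3+2+2 = 13 < 15 slots, so 5 can never suffice.
Rossi, Abara, Nakamura, Mbeki, Jensen, and Baptiste alone can cover everything: Shift 1→Mbeki+Jensen, Shift 2→Nakamura, Shift 3→Baptiste, Shift 4→Nakamura+Baptiste, Shift 5→Rossi+Mbeki, Shift 6→Rossi+Abara, Shift 7→Mbeki, Shift 8→Jensen, Shift 9→Rossi+Jensen, Shift 10→Abara.

6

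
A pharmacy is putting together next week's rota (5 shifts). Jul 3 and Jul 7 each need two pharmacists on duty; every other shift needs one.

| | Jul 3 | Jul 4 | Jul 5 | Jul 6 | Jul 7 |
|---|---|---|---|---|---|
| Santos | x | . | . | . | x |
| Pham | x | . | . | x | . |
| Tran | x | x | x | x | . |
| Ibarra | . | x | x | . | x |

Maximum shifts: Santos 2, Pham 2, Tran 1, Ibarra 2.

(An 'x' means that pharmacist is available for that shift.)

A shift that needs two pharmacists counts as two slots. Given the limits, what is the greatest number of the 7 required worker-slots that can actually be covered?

Total capacity across all pharmacists is 2+2+1+2 = 7, and 7 slots are needed, so at most 7 can be filled.
An assignment achieving 7: Jul 3→Santos+Pham, Jul 4→Tran, Jul 5→Ibarra, Jul 6→Pham, Jul 7→Santos+Ibarra.
Loads: Santos 2/2, Pham 2/2, Tran 1/1, Ibarra 2/2.

7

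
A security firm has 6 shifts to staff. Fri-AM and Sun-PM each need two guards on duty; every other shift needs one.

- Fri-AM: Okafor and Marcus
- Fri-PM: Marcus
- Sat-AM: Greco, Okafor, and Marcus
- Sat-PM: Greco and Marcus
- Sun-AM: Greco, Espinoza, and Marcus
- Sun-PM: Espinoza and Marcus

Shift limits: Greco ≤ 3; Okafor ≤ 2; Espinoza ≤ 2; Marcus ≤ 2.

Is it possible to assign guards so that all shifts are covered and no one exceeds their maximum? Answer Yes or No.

No

Total capacity is 9 and 8 slots are needed, so capacity alone doesn't rule it out.
Shifts {Fri-AM, Fri-PM, Sun-PM} need 5 worker-slots in total, but the guards available for any of those shifts (Okafor, Espinoza, and Marcus) can supply at most 4 among them. So no valid schedule exists.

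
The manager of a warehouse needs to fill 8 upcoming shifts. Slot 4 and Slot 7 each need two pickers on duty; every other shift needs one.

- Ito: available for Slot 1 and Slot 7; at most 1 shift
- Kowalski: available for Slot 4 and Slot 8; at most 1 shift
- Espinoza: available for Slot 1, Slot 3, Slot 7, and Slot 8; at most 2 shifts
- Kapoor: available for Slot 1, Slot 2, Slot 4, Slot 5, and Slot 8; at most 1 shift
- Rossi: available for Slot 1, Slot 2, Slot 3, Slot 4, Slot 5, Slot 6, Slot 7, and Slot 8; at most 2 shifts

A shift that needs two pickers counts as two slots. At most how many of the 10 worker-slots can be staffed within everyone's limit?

7

Total capacity across all pickers is 1+1+2+1+2 = 7, and 10 slots are needed, so at most 7 can be filled.
An assignment achieving 7: Slot 2→Kapoor, Slot 3→Espinoza, Slot 4→Kowalski, Slot 5→Rossi, Slot 6→Rossi, Slot 7→Ito+Espinoza.
Loads: Ito 1/1, Kowalski 1/1, Espinoza 2/2, Kapoor 1/1, Rossi 2/2.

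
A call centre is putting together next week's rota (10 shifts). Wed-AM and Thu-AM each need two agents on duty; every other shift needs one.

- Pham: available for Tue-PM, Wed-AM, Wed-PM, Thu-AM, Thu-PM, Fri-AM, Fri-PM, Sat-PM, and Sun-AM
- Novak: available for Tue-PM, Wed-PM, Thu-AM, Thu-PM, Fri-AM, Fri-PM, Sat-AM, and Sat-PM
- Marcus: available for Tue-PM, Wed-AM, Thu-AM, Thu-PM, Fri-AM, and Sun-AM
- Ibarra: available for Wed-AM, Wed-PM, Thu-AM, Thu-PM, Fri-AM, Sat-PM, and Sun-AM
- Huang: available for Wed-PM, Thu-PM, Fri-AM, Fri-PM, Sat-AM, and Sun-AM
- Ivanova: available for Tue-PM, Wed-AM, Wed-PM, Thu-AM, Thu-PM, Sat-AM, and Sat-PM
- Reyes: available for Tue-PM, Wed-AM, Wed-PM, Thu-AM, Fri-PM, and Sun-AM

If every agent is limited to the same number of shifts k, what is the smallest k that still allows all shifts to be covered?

With 7 agents and 12 worker-slots to fill, someone must work at least ⌈12/7⌉ = 2 shifts, so k ≥ 2.
k = 2 works: Tue-PM→Novak, Wed-AM→Ivanova+Reyes, Wed-PM→Ibarra, Thu-AM→Ivanova+Reyes, Thu-PM→Ibarra, Fri-AM→Marcus, Fri-PM→Pham, Sat-AM→Novak, Sat-PM→Pham, Sun-AM→Marcus.
Loads: Pham 2, Novak 2, Marcus 2, Ibarra 2, Huang 0, Ivanova 2, Reyes 2 — all ≤ 2.

2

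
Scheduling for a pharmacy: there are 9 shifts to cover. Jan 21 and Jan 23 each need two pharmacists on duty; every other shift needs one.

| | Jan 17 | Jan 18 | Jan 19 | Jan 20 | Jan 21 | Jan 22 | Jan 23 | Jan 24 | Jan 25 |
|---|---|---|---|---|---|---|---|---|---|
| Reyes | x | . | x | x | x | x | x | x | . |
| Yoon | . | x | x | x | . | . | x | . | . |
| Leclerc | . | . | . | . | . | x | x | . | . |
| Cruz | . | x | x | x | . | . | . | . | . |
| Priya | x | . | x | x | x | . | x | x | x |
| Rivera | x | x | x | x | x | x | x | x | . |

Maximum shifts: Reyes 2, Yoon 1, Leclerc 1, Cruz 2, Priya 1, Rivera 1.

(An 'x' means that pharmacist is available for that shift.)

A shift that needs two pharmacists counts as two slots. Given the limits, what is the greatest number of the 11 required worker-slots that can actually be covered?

8

Total capacity across all pharmacists is 2+1+1+2+1+1 = 8, and 11 slots are needed, so at most 8 can be filled.
An assignment achieving 8: Jan 17→Reyes, Jan 18→Yoon, Jan 19→Cruz, Jan 20→Cruz, Jan 21→Reyes+Rivera, Jan 22→Leclerc, Jan 25→Priya.
Loads: Reyes 2/2, Yoon 1/1, Leclerc 1/1, Cruz 2/2, Priya 1/1, Rivera 1/1.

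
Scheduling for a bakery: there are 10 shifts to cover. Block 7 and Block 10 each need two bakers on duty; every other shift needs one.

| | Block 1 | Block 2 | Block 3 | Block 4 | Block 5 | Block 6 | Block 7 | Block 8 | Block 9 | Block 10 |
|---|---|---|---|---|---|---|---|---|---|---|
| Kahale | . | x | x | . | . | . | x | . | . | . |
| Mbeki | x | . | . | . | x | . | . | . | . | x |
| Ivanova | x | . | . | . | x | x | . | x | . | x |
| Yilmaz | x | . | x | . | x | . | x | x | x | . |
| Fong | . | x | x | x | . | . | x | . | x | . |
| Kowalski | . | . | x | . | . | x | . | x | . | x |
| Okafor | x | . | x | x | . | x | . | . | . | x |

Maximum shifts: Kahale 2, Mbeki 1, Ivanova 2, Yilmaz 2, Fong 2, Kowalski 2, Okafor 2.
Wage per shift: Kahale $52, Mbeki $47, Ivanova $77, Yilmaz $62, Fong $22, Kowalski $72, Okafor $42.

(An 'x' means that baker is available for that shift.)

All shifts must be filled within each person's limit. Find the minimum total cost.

$624

Picking the cheapest available baker for each shift independently would cost $444, but that ignores the shift limits.
An optimal schedule: Block 1→Okafor, Block 2→Fong, Block 3→Kahale, Block 4→Fong, Block 5→Mbeki, Block 6→Okafor, Block 7→Kahale+Yilmaz, Block 8→Kowalski, Block 9→Yilmaz, Block 10→Kowalski+Ivanova.
Total: 42 + 22 + 52 + 22 + 47 + 42 + 52 + 62 + 72 + 62 + 72 + 77 = $624.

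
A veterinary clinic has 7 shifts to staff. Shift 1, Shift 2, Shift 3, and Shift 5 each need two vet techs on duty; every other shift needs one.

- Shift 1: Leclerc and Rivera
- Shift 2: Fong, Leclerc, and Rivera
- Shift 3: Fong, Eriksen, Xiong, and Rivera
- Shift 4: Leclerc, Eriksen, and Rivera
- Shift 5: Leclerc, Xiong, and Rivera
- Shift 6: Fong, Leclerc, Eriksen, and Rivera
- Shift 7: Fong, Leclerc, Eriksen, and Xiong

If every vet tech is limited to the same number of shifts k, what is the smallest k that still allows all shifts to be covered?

3

With 5 vet techs and 11 worker-slots to fill, someone must work at least ⌈11/5⌉ = 3 shifts, so k ≥ 3.
k = 3 works: Shift 1→Leclerc+Rivera, Shift 2→Fong+Leclerc, Shift 3→Eriksen+Xiong, Shift 4→Leclerc, Shift 5→Xiong+Rivera, Shift 6→Fong, Shift 7→Fong.
Loads: Fong 3, Leclerc 3, Eriksen 1, Xiong 2, Rivera 2 — all ≤ 3.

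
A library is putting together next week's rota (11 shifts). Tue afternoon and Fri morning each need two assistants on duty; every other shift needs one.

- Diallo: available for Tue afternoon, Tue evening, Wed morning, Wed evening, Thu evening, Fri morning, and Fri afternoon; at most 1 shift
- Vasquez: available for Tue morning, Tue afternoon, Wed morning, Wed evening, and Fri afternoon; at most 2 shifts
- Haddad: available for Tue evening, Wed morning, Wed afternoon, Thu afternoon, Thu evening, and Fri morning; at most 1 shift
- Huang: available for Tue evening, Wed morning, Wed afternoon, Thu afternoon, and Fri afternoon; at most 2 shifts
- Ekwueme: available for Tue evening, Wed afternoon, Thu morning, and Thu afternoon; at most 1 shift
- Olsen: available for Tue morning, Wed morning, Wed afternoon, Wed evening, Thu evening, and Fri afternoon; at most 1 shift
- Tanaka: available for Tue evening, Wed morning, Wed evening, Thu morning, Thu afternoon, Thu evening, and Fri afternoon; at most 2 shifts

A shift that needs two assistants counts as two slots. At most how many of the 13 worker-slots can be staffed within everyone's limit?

10

Total capacity across all assistants is 1+2+1+2+1+1+2 = 10, and 13 slots are needed, so at most 10 can be filled.
An assignment achieving 10: Tue morning→Vasquez, Tue afternoon→Diallo+Vasquez, Tue evening→Tanaka, Wed afternoon→Huang, Wed evening→Olsen, Thu morning→Ekwueme, Thu afternoon→Huang, Thu evening→Tanaka, Fri morning→Haddad.
Loads: Diallo 1/1, Vasquez 2/2, Haddad 1/1, Huang 2/2, Ekwueme 1/1, Olsen 1/1, Tanaka 2/2.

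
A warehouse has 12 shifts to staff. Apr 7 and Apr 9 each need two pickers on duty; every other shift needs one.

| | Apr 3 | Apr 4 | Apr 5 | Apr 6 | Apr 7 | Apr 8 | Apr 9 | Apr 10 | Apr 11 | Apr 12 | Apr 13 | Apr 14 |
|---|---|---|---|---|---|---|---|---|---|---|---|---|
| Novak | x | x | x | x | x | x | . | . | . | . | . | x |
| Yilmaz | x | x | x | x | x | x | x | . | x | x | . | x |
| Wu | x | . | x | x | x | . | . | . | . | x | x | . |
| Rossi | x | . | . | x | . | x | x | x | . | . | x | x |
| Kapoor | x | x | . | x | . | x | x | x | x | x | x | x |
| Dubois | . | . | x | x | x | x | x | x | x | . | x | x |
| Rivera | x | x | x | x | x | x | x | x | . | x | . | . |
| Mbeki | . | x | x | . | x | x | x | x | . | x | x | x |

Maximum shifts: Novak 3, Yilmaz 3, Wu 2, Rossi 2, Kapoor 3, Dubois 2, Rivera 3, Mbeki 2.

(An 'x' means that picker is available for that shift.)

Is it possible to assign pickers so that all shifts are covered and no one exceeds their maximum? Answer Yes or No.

Yes

One valid schedule: Apr 3→Novak, Apr 4→Novak, Apr 5→Novak, Apr 6→Wu, Apr 7→Dubois+Rivera, Apr 8→Rossi, Apr 9→Kapoor+Dubois, Apr 10→Rossi, Apr 11→Yilmaz, Apr 12→Yilmaz, Apr 13→Wu, Apr 14→Yilmaz.
Loads: Novak 3/3, Yilmaz 3/3, Wu 2/2, Rossi 2/2, Kapoor 1/3, Dubois 2/2, Rivera 1/3, Mbeki 0/2 — all within limits.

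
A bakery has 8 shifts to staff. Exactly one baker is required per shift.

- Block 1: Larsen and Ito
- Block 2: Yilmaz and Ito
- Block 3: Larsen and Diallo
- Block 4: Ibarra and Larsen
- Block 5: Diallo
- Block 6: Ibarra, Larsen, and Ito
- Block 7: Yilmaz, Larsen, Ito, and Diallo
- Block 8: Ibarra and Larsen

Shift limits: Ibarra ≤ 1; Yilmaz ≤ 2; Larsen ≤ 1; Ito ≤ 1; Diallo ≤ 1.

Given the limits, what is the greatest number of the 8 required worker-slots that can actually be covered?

6

Total capacity across all bakers is 1+2+1+1+1 = 6, and 8 slots are needed, so at most 6 can be filled.
An assignment achieving 6: Block 1→Larsen, Block 2→Yilmaz, Block 4→Ibarra, Block 5→Diallo, Block 6→Ito, Block 7→Yilmaz.
Loads: Ibarra 1/1, Yilmaz 2/2, Larsen 1/1, Ito 1/1, Diallo 1/1.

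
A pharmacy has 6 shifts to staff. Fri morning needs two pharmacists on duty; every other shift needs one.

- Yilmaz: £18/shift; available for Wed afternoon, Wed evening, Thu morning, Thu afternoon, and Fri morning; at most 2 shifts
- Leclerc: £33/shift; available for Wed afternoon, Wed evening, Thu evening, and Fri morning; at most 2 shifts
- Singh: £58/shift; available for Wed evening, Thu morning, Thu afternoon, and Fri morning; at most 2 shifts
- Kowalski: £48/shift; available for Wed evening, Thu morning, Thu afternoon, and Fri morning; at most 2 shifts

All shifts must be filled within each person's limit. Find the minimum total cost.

Thu evening can only be covered by Leclerc, so that assignment is forced.
Picking the cheapest available pharmacist for each shift independently would cost £156, but that ignores the shift limits.
An optimal schedule: Wed afternoon→Yilmaz, Wed evening→Leclerc, Thu morning→Yilmaz, Thu afternoon→Kowalski, Thu evening→Leclerc, Fri morning→Kowalski+Singh.
Total: 18 + 33 + 18 + 48 + 33 + 48 + 58 = £256.

£256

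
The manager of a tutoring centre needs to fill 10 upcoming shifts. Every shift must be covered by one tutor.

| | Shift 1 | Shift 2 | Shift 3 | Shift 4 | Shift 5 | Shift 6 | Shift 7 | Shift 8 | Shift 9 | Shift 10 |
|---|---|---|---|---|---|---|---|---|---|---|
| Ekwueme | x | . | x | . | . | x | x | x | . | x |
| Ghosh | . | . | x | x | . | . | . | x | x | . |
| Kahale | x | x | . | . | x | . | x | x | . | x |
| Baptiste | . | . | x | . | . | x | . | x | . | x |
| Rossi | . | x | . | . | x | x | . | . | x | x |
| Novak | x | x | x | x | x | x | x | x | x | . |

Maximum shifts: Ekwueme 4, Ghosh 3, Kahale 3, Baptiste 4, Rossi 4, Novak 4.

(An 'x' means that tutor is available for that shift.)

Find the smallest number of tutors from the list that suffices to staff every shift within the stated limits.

10 slots to fill and no one can take more than 4, so at least ⌈10/4⌉ = 3 tutors are needed.
Ekwueme, Ghosh, and Kahale alone can cover everything: Shift 1→Ekwueme, Shift 2→Kahale, Shift 3→Ekwueme, Shift 4→Ghosh, Shift 5→Kahale, Shift 6→Ekwueme, Shift 7→Ekwueme, Shift 8→Ghosh, Shift 9→Ghosh, Shift 10→Kahale.

3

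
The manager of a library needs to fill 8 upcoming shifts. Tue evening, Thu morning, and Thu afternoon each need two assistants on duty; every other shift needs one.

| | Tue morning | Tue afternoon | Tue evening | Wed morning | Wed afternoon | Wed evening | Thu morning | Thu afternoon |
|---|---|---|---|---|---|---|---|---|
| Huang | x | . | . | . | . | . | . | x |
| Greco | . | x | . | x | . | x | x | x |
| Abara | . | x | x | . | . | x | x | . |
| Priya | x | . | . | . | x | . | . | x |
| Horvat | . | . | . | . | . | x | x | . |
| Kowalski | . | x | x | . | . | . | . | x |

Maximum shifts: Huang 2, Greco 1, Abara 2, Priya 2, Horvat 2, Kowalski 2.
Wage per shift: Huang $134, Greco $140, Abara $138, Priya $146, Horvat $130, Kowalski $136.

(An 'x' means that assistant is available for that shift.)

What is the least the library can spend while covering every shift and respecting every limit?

Tue evening can only be covered by Abara and Kowalski, so that assignment is forced.
Wed morning can only be covered by Greco, so that assignment is forced.
Wed afternoon can only be covered by Priya, so that assignment is forced.
Picking the cheapest available assistant for each shift independently would cost $1498, but that ignores the shift limits.
An optimal schedule: Tue morning→Huang, Tue afternoon→Kowalski, Tue evening→Abara+Kowalski, Wed morning→Greco, Wed afternoon→Priya, Wed evening→Horvat, Thu morning→Abara+Horvat, Thu afternoon→Huang+Priya.
Total: 134 + 136 + 138 + 136 + 140 + 146 + 130 + 138 + 130 + 134 + 146 = $1508.

$1508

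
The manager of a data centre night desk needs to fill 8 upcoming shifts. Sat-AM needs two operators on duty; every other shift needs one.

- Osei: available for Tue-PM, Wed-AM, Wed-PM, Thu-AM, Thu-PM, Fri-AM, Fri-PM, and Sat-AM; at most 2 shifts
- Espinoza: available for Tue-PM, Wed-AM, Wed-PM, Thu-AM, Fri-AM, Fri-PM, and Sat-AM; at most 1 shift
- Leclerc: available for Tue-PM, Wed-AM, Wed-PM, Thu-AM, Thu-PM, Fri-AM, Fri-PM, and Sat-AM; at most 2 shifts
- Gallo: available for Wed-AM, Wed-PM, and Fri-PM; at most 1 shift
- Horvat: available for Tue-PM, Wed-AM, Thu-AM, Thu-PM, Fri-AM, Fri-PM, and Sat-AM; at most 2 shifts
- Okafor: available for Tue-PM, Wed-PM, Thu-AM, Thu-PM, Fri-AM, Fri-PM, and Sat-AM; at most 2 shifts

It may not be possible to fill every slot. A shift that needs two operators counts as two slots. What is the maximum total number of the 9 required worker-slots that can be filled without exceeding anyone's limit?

9

Total capacity across all operators is 2+1+2+1+2+2 = 10, and 9 slots are needed, so at most 9 can be filled.
An assignment achieving 9: Tue-PM→Osei, Wed-AM→Espinoza, Wed-PM→Leclerc, Thu-AM→Leclerc, Thu-PM→Osei, Fri-AM→Horvat, Fri-PM→Gallo, Sat-AM→Horvat+Okafor.
Loads: Osei 2/2, Espinoza 1/1, Leclerc 2/2, Gallo 1/1, Horvat 2/2, Okafor 1/2.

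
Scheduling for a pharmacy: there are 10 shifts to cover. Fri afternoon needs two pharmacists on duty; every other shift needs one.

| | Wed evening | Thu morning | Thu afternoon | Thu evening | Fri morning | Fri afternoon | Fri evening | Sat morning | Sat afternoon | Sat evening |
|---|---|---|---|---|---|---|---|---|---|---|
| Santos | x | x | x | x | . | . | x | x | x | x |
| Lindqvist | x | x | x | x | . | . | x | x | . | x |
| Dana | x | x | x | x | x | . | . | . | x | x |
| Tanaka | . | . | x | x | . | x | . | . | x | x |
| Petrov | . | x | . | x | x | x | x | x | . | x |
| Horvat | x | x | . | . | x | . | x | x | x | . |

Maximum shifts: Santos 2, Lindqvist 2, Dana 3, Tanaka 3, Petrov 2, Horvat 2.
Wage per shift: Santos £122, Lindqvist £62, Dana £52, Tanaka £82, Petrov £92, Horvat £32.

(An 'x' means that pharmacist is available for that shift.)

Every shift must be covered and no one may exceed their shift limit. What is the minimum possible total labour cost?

Fri afternoon can only be covered by Tanaka and Petrov, so that assignment is forced.
Picking the cheapest available pharmacist for each shift independently would cost £522, but that ignores the shift limits.
An optimal schedule: Wed evening→Horvat, Thu morning→Dana, Thu afternoon→Dana, Thu evening→Tanaka, Fri morning→Horvat, Fri afternoon→Tanaka+Petrov, Fri evening→Lindqvist, Sat morning→Lindqvist, Sat afternoon→Dana, Sat evening→Tanaka.
Total: 32 + 52 + 52 + 82 + 32 + 82 + 92 + 62 + 62 + 52 + 82 = £682.

£682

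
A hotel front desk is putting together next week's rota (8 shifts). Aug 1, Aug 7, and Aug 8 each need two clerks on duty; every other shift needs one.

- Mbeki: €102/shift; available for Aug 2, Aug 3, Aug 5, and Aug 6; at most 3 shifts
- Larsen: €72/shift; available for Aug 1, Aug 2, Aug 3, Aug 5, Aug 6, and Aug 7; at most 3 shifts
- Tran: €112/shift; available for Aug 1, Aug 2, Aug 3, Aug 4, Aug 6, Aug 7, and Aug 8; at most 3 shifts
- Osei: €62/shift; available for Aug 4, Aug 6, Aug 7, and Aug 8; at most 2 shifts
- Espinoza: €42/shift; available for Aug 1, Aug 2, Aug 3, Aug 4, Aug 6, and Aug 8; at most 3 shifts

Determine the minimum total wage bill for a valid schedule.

€772

Picking the cheapest available clerk for each shift independently would cost €592, but that ignores the shift limits.
An optimal schedule: Aug 1→Espinoza+Larsen, Aug 2→Mbeki, Aug 3→Mbeki, Aug 4→Espinoza, Aug 5→Larsen, Aug 6→Mbeki, Aug 7→Osei+Larsen, Aug 8→Espinoza+Osei.
Total: 42 + 72 + 102 + 102 + 42 + 72 + 102 + 62 + 72 + 42 + 62 = €772.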